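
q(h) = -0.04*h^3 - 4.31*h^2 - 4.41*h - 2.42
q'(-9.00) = 63.45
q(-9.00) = -282.68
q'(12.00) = -125.13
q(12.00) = -745.10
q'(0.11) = -5.36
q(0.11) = -2.96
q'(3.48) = -35.86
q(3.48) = -71.65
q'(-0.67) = 1.31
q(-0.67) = -1.39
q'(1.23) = -15.19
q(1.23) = -14.44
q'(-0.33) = -1.58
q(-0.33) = -1.43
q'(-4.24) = 29.98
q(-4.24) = -58.16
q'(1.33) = -16.09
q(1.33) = -16.00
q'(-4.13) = 29.14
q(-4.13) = -54.90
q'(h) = -0.12*h^2 - 8.62*h - 4.41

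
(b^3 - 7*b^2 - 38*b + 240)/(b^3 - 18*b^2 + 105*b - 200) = (b + 6)/(b - 5)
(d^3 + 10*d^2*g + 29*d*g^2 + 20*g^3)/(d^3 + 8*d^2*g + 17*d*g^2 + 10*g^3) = (d + 4*g)/(d + 2*g)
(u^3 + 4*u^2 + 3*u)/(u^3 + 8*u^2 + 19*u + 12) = u/(u + 4)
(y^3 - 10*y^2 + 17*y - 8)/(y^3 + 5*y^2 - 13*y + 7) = (y - 8)/(y + 7)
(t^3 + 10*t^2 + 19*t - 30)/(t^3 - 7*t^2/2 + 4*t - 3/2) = 2*(t^2 + 11*t + 30)/(2*t^2 - 5*t + 3)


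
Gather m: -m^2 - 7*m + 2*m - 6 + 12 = -m^2 - 5*m + 6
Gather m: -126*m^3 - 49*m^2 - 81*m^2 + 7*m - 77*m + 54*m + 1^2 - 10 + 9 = -126*m^3 - 130*m^2 - 16*m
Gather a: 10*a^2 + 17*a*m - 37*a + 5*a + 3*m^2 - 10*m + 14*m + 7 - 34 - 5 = 10*a^2 + a*(17*m - 32) + 3*m^2 + 4*m - 32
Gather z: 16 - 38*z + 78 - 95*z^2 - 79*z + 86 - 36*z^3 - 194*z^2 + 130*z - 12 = -36*z^3 - 289*z^2 + 13*z + 168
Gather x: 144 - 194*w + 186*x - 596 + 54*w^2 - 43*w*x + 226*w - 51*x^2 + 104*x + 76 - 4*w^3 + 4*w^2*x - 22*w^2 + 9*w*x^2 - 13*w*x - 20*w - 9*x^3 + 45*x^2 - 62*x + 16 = -4*w^3 + 32*w^2 + 12*w - 9*x^3 + x^2*(9*w - 6) + x*(4*w^2 - 56*w + 228) - 360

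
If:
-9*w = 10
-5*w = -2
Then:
No Solution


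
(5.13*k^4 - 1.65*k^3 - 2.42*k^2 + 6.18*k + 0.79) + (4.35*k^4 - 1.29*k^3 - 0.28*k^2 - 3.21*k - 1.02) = 9.48*k^4 - 2.94*k^3 - 2.7*k^2 + 2.97*k - 0.23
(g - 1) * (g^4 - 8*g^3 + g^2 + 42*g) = g^5 - 9*g^4 + 9*g^3 + 41*g^2 - 42*g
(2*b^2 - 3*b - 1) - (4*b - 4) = 2*b^2 - 7*b + 3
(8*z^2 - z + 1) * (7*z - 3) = 56*z^3 - 31*z^2 + 10*z - 3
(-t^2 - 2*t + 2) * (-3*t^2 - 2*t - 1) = 3*t^4 + 8*t^3 - t^2 - 2*t - 2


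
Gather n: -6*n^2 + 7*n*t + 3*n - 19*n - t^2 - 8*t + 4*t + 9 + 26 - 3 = -6*n^2 + n*(7*t - 16) - t^2 - 4*t + 32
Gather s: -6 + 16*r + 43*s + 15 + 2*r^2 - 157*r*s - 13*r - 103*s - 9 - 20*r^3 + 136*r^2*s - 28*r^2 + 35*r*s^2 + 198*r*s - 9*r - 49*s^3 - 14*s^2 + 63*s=-20*r^3 - 26*r^2 - 6*r - 49*s^3 + s^2*(35*r - 14) + s*(136*r^2 + 41*r + 3)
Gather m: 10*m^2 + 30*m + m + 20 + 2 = 10*m^2 + 31*m + 22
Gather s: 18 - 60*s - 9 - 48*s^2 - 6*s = -48*s^2 - 66*s + 9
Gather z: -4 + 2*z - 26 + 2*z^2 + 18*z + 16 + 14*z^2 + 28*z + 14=16*z^2 + 48*z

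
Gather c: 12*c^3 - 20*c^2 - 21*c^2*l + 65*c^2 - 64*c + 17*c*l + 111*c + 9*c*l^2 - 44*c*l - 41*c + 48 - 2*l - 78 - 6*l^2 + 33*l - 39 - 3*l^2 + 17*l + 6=12*c^3 + c^2*(45 - 21*l) + c*(9*l^2 - 27*l + 6) - 9*l^2 + 48*l - 63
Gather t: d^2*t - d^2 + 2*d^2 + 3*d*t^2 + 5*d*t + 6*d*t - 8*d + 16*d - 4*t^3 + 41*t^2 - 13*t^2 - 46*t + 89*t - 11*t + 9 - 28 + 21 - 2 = d^2 + 8*d - 4*t^3 + t^2*(3*d + 28) + t*(d^2 + 11*d + 32)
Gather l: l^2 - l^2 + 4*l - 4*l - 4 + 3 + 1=0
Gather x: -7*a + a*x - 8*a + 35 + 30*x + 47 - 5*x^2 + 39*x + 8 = -15*a - 5*x^2 + x*(a + 69) + 90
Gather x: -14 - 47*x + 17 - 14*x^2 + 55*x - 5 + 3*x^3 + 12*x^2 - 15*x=3*x^3 - 2*x^2 - 7*x - 2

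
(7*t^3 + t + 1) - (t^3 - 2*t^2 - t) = 6*t^3 + 2*t^2 + 2*t + 1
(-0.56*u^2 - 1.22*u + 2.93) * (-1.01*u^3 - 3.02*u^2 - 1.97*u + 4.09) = 0.5656*u^5 + 2.9234*u^4 + 1.8283*u^3 - 8.7356*u^2 - 10.7619*u + 11.9837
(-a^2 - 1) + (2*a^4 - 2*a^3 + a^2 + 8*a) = 2*a^4 - 2*a^3 + 8*a - 1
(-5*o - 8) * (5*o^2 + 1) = -25*o^3 - 40*o^2 - 5*o - 8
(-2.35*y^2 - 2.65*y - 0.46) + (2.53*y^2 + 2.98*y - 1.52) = 0.18*y^2 + 0.33*y - 1.98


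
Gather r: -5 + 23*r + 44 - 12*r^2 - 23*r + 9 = 48 - 12*r^2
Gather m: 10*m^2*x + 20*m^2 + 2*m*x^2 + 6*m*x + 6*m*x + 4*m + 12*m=m^2*(10*x + 20) + m*(2*x^2 + 12*x + 16)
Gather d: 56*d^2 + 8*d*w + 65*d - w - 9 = 56*d^2 + d*(8*w + 65) - w - 9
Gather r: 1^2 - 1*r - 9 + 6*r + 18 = 5*r + 10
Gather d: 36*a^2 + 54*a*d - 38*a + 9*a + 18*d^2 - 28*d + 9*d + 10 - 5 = 36*a^2 - 29*a + 18*d^2 + d*(54*a - 19) + 5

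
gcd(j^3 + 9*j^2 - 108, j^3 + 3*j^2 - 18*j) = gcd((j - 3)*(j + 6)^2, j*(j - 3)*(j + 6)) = j^2 + 3*j - 18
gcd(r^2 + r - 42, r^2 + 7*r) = r + 7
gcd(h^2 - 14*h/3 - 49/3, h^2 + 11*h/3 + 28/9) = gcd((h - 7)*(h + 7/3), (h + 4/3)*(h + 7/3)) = h + 7/3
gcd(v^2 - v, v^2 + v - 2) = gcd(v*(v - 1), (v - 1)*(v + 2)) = v - 1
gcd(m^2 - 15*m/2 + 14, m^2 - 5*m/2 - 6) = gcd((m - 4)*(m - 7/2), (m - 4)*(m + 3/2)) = m - 4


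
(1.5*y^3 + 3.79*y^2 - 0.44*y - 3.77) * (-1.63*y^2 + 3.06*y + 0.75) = -2.445*y^5 - 1.5877*y^4 + 13.4396*y^3 + 7.6412*y^2 - 11.8662*y - 2.8275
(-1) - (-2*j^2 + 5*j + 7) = 2*j^2 - 5*j - 8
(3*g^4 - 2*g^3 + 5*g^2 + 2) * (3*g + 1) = 9*g^5 - 3*g^4 + 13*g^3 + 5*g^2 + 6*g + 2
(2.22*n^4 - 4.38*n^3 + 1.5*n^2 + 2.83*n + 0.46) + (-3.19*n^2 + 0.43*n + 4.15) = 2.22*n^4 - 4.38*n^3 - 1.69*n^2 + 3.26*n + 4.61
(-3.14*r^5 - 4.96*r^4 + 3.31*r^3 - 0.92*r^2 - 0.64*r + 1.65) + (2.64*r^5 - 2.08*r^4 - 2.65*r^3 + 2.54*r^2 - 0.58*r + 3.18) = -0.5*r^5 - 7.04*r^4 + 0.66*r^3 + 1.62*r^2 - 1.22*r + 4.83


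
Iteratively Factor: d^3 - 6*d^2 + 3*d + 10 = (d + 1)*(d^2 - 7*d + 10) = (d - 2)*(d + 1)*(d - 5)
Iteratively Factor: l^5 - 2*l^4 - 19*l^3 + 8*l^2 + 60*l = (l - 2)*(l^4 - 19*l^2 - 30*l) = l*(l - 2)*(l^3 - 19*l - 30) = l*(l - 2)*(l + 2)*(l^2 - 2*l - 15) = l*(l - 2)*(l + 2)*(l + 3)*(l - 5)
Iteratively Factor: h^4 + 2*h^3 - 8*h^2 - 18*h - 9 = (h + 1)*(h^3 + h^2 - 9*h - 9) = (h - 3)*(h + 1)*(h^2 + 4*h + 3) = (h - 3)*(h + 1)^2*(h + 3)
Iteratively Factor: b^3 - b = (b - 1)*(b^2 + b) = (b - 1)*(b + 1)*(b)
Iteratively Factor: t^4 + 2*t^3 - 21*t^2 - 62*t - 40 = (t + 4)*(t^3 - 2*t^2 - 13*t - 10) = (t + 1)*(t + 4)*(t^2 - 3*t - 10) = (t + 1)*(t + 2)*(t + 4)*(t - 5)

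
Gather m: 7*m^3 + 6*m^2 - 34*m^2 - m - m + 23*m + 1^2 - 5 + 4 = 7*m^3 - 28*m^2 + 21*m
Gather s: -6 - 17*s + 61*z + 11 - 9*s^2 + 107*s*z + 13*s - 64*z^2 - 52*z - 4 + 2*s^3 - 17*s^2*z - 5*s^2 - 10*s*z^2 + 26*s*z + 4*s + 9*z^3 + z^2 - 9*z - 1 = 2*s^3 + s^2*(-17*z - 14) + s*(-10*z^2 + 133*z) + 9*z^3 - 63*z^2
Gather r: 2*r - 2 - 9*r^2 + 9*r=-9*r^2 + 11*r - 2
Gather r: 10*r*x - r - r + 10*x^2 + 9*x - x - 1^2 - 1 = r*(10*x - 2) + 10*x^2 + 8*x - 2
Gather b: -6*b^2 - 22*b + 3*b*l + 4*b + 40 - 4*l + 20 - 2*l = -6*b^2 + b*(3*l - 18) - 6*l + 60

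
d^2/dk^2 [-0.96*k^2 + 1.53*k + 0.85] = -1.92000000000000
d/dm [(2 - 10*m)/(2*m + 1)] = -14/(2*m + 1)^2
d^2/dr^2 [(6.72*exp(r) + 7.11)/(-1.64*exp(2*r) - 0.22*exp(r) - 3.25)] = (-18.074112*exp(4*r) - 74.067648*exp(3*r) + 207.209736*exp(2*r) + 156.045876*exp(r) - 65.89635)*exp(r)/(4.410944*exp(6*r) + 1.775136*exp(5*r) + 26.461728*exp(4*r) + 7.046248*exp(3*r) + 52.4394*exp(2*r) + 6.97125*exp(r) + 34.328125)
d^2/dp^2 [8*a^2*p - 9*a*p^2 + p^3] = -18*a + 6*p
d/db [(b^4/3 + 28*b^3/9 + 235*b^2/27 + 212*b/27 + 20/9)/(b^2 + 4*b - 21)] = 2*(9*b^5 + 96*b^4 - 42*b^3 - 2282*b^2 - 4995*b - 2346)/(27*(b^4 + 8*b^3 - 26*b^2 - 168*b + 441))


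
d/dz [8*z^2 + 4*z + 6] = 16*z + 4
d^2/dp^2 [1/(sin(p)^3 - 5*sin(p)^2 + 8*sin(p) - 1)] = (-9*sin(p)^6 + 55*sin(p)^5 - 104*sin(p)^4 + 31*sin(p)^3 + 154*sin(p)^2 - 242*sin(p) + 118)/(sin(p)^3 - 5*sin(p)^2 + 8*sin(p) - 1)^3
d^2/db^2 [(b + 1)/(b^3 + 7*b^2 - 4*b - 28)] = 2*((b + 1)*(3*b^2 + 14*b - 4)^2 + (-3*b^2 - 14*b - (b + 1)*(3*b + 7) + 4)*(b^3 + 7*b^2 - 4*b - 28))/(b^3 + 7*b^2 - 4*b - 28)^3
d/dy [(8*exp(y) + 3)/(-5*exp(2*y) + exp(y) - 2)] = ((8*exp(y) + 3)*(10*exp(y) - 1) - 40*exp(2*y) + 8*exp(y) - 16)*exp(y)/(5*exp(2*y) - exp(y) + 2)^2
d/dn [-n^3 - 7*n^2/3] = n*(-9*n - 14)/3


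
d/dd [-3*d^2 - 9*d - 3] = -6*d - 9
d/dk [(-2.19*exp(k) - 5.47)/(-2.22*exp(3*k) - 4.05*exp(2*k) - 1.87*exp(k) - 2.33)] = (-(2.19*exp(k) + 5.47)*(6.66*exp(2*k) + 8.1*exp(k) + 1.87) + 4.8618*exp(3*k) + 8.8695*exp(2*k) + 4.0953*exp(k) + 5.1027)*exp(k)/(2.22*exp(3*k) + 4.05*exp(2*k) + 1.87*exp(k) + 2.33)^2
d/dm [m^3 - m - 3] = 3*m^2 - 1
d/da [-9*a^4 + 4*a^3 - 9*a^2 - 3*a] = -36*a^3 + 12*a^2 - 18*a - 3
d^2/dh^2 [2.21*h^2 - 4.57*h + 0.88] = 4.42000000000000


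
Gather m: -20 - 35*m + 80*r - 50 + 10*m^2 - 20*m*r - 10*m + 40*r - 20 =10*m^2 + m*(-20*r - 45) + 120*r - 90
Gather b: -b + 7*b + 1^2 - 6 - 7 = 6*b - 12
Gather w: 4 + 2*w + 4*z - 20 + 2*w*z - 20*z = w*(2*z + 2) - 16*z - 16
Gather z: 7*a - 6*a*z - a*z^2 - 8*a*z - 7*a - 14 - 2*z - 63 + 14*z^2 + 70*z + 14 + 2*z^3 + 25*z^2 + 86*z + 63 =2*z^3 + z^2*(39 - a) + z*(154 - 14*a)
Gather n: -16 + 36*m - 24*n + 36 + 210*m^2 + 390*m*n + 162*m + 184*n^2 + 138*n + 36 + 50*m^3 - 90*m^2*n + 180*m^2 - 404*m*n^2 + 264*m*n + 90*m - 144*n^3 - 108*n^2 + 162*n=50*m^3 + 390*m^2 + 288*m - 144*n^3 + n^2*(76 - 404*m) + n*(-90*m^2 + 654*m + 276) + 56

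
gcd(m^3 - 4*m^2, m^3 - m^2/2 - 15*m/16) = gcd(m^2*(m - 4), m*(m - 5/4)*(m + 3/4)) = m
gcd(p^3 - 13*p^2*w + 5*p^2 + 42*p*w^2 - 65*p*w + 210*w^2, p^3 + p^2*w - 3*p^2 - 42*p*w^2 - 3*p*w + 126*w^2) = p - 6*w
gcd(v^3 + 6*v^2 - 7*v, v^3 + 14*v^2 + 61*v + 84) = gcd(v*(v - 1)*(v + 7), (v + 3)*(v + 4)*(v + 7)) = v + 7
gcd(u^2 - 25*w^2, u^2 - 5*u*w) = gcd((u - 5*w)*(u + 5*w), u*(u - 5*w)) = u - 5*w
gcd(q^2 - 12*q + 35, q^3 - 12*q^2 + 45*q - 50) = q - 5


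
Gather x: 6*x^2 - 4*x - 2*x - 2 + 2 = 6*x^2 - 6*x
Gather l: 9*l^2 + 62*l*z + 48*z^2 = 9*l^2 + 62*l*z + 48*z^2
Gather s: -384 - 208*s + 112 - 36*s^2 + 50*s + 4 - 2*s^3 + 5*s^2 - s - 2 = -2*s^3 - 31*s^2 - 159*s - 270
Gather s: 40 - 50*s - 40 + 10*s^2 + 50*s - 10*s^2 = 0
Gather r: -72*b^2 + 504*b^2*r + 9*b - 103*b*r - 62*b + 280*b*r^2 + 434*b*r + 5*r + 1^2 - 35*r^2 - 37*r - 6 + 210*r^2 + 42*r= -72*b^2 - 53*b + r^2*(280*b + 175) + r*(504*b^2 + 331*b + 10) - 5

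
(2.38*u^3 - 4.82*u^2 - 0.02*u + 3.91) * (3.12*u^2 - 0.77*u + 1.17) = 7.4256*u^5 - 16.871*u^4 + 6.4336*u^3 + 6.5752*u^2 - 3.0341*u + 4.5747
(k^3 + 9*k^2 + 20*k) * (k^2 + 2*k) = k^5 + 11*k^4 + 38*k^3 + 40*k^2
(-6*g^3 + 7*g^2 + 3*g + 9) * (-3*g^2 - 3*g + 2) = 18*g^5 - 3*g^4 - 42*g^3 - 22*g^2 - 21*g + 18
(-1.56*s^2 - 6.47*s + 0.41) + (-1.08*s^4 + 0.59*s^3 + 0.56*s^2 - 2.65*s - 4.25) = -1.08*s^4 + 0.59*s^3 - 1.0*s^2 - 9.12*s - 3.84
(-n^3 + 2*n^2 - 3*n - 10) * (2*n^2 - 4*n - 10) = -2*n^5 + 8*n^4 - 4*n^3 - 28*n^2 + 70*n + 100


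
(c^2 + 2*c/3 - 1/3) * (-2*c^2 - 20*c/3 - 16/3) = -2*c^4 - 8*c^3 - 82*c^2/9 - 4*c/3 + 16/9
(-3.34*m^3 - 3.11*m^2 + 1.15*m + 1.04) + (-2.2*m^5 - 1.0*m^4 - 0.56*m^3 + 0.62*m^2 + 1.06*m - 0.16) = -2.2*m^5 - 1.0*m^4 - 3.9*m^3 - 2.49*m^2 + 2.21*m + 0.88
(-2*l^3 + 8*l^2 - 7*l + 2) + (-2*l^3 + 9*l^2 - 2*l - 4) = -4*l^3 + 17*l^2 - 9*l - 2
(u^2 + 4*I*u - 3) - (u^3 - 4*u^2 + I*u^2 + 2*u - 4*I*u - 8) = -u^3 + 5*u^2 - I*u^2 - 2*u + 8*I*u + 5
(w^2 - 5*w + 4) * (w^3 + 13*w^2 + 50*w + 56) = w^5 + 8*w^4 - 11*w^3 - 142*w^2 - 80*w + 224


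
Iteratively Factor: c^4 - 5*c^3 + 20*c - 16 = (c - 4)*(c^3 - c^2 - 4*c + 4) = (c - 4)*(c - 2)*(c^2 + c - 2) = (c - 4)*(c - 2)*(c - 1)*(c + 2)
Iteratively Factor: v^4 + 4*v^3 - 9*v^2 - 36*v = (v - 3)*(v^3 + 7*v^2 + 12*v) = v*(v - 3)*(v^2 + 7*v + 12) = v*(v - 3)*(v + 4)*(v + 3)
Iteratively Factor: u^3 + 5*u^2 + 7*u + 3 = (u + 1)*(u^2 + 4*u + 3) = (u + 1)*(u + 3)*(u + 1)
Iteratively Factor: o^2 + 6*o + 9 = (o + 3)*(o + 3)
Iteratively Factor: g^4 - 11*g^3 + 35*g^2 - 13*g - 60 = (g + 1)*(g^3 - 12*g^2 + 47*g - 60) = (g - 3)*(g + 1)*(g^2 - 9*g + 20) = (g - 5)*(g - 3)*(g + 1)*(g - 4)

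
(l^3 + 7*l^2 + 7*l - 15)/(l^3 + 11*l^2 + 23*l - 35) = (l + 3)/(l + 7)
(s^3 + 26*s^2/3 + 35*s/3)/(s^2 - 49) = s*(3*s + 5)/(3*(s - 7))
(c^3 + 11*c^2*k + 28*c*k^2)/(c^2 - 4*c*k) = (c^2 + 11*c*k + 28*k^2)/(c - 4*k)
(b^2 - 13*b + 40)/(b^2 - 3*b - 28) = (-b^2 + 13*b - 40)/(-b^2 + 3*b + 28)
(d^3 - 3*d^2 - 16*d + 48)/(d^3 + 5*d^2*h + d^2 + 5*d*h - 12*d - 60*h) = (d - 4)/(d + 5*h)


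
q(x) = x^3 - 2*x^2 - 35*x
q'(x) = 3*x^2 - 4*x - 35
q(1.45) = -51.91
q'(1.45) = -34.49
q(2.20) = -76.03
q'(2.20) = -29.28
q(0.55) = -19.69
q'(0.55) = -36.29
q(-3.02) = 59.92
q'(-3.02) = 4.44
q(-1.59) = 46.57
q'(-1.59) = -21.06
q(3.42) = -103.09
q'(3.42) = -13.59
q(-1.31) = 40.17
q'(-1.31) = -24.61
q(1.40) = -50.18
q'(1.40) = -34.72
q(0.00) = 0.00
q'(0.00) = -35.00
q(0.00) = 0.00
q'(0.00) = -35.00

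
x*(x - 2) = x^2 - 2*x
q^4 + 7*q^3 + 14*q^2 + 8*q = q*(q + 1)*(q + 2)*(q + 4)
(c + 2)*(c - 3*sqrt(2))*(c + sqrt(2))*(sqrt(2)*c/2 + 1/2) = sqrt(2)*c^4/2 - 3*c^3/2 + sqrt(2)*c^3 - 4*sqrt(2)*c^2 - 3*c^2 - 8*sqrt(2)*c - 3*c - 6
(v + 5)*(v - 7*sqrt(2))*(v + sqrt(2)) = v^3 - 6*sqrt(2)*v^2 + 5*v^2 - 30*sqrt(2)*v - 14*v - 70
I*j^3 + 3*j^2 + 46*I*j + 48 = (j - 8*I)*(j + 6*I)*(I*j + 1)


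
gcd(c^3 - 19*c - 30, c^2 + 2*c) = c + 2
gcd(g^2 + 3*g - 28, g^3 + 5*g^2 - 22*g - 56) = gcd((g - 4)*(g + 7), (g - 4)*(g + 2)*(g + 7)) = g^2 + 3*g - 28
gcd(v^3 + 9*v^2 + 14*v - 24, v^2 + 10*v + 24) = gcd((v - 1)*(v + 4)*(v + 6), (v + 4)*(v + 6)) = v^2 + 10*v + 24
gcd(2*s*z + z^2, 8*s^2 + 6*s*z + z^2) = 2*s + z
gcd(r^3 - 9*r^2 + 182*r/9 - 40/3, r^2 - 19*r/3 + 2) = r - 6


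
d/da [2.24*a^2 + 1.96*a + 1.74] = 4.48*a + 1.96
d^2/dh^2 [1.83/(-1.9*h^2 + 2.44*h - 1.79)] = (13.2126*h^2 - 16.96776*h - 1.83*(3.8*h - 2.44)*(7.6*h - 4.88) + 12.44766)/(1.9*h^2 - 2.44*h + 1.79)^3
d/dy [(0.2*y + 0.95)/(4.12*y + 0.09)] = (-16.05152*y - 0.35064)/(4.12*y + 0.09)^3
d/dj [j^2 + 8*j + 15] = 2*j + 8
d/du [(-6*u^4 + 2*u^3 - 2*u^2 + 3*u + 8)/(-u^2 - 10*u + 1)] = (12*u^5 + 178*u^4 - 64*u^3 + 29*u^2 + 12*u + 83)/(u^4 + 20*u^3 + 98*u^2 - 20*u + 1)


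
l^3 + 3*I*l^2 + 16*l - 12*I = (l - 2*I)*(l - I)*(l + 6*I)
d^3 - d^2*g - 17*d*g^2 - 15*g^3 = (d - 5*g)*(d + g)*(d + 3*g)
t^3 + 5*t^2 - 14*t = t*(t - 2)*(t + 7)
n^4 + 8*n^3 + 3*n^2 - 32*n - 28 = (n - 2)*(n + 1)*(n + 2)*(n + 7)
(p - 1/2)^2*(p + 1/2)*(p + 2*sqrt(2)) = p^4 - p^3/2 + 2*sqrt(2)*p^3 - sqrt(2)*p^2 - p^2/4 - sqrt(2)*p/2 + p/8 + sqrt(2)/4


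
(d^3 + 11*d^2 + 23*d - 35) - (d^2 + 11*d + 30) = d^3 + 10*d^2 + 12*d - 65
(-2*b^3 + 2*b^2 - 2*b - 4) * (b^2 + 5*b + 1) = -2*b^5 - 8*b^4 + 6*b^3 - 12*b^2 - 22*b - 4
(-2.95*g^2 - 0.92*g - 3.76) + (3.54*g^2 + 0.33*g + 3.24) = 0.59*g^2 - 0.59*g - 0.52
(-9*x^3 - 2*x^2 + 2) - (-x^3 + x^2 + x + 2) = -8*x^3 - 3*x^2 - x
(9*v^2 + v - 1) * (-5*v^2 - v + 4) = -45*v^4 - 14*v^3 + 40*v^2 + 5*v - 4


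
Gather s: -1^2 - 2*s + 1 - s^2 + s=-s^2 - s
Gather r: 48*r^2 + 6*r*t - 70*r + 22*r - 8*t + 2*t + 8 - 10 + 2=48*r^2 + r*(6*t - 48) - 6*t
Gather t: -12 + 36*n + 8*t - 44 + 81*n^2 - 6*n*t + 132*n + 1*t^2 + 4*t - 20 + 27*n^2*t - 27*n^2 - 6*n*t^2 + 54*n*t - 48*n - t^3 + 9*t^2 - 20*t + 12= 54*n^2 + 120*n - t^3 + t^2*(10 - 6*n) + t*(27*n^2 + 48*n - 8) - 64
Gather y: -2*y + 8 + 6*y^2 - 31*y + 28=6*y^2 - 33*y + 36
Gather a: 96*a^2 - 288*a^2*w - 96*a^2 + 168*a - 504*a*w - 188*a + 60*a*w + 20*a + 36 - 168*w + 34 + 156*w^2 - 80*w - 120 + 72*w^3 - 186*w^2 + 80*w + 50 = -288*a^2*w - 444*a*w + 72*w^3 - 30*w^2 - 168*w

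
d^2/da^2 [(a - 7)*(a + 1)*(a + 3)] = 6*a - 6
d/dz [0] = 0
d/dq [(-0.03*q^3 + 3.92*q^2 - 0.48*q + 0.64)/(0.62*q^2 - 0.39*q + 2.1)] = (-0.0186*q^4 + 0.0233999999999996*q^3 - 1.4202*q^2 + 15.6704*q - 0.7584)/(0.3844*q^4 - 0.4836*q^3 + 2.7561*q^2 - 1.638*q + 4.41)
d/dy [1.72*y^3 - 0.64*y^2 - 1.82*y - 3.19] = 5.16*y^2 - 1.28*y - 1.82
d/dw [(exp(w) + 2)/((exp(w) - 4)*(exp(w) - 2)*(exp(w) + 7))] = (-2*exp(3*w) - 7*exp(2*w) - 4*exp(w) + 124)*exp(w)/(exp(6*w) + 2*exp(5*w) - 67*exp(4*w) + 44*exp(3*w) + 1268*exp(2*w) - 3808*exp(w) + 3136)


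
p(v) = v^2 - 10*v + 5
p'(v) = 2*v - 10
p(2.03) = -11.18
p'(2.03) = -5.94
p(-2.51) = 36.40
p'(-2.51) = -15.02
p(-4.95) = 79.00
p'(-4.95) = -19.90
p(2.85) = -15.38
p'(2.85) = -4.30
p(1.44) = -7.33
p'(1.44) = -7.12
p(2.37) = -13.08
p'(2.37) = -5.26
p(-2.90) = 42.41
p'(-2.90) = -15.80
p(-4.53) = 70.82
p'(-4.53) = -19.06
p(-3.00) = 44.00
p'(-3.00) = -16.00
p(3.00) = -16.00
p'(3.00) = -4.00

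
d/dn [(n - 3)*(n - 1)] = 2*n - 4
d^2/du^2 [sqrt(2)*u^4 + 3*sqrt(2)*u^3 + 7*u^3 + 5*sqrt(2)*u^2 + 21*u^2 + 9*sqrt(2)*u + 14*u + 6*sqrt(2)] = 12*sqrt(2)*u^2 + 18*sqrt(2)*u + 42*u + 10*sqrt(2) + 42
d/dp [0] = 0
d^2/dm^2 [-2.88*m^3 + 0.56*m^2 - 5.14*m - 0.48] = 1.12 - 17.28*m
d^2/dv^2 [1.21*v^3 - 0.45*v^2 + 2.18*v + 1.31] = 7.26*v - 0.9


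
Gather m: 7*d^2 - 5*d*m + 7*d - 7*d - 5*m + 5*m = 7*d^2 - 5*d*m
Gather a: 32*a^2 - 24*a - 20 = 32*a^2 - 24*a - 20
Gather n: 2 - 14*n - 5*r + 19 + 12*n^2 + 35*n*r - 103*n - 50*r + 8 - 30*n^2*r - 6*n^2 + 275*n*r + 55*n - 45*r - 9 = n^2*(6 - 30*r) + n*(310*r - 62) - 100*r + 20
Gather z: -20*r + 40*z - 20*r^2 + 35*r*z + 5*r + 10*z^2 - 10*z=-20*r^2 - 15*r + 10*z^2 + z*(35*r + 30)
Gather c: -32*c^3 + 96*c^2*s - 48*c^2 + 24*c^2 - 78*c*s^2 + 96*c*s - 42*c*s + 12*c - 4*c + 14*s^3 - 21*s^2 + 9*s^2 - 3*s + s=-32*c^3 + c^2*(96*s - 24) + c*(-78*s^2 + 54*s + 8) + 14*s^3 - 12*s^2 - 2*s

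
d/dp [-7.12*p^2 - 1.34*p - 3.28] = -14.24*p - 1.34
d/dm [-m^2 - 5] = -2*m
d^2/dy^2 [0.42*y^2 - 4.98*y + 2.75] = 0.840000000000000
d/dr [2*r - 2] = 2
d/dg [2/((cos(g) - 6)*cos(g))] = 4*(cos(g) - 3)*sin(g)/((cos(g) - 6)^2*cos(g)^2)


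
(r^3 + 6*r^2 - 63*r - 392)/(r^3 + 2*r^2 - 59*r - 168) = (r + 7)/(r + 3)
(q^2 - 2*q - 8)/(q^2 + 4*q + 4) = (q - 4)/(q + 2)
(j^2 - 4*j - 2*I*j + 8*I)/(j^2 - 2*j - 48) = (-j^2 + 4*j + 2*I*j - 8*I)/(-j^2 + 2*j + 48)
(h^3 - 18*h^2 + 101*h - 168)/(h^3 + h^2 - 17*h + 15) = (h^2 - 15*h + 56)/(h^2 + 4*h - 5)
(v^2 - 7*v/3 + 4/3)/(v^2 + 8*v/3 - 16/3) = (v - 1)/(v + 4)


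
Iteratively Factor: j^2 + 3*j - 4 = (j + 4)*(j - 1)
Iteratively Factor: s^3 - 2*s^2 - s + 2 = (s + 1)*(s^2 - 3*s + 2) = (s - 1)*(s + 1)*(s - 2)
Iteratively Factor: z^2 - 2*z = (z)*(z - 2)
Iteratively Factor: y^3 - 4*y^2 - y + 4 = (y - 4)*(y^2 - 1) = (y - 4)*(y + 1)*(y - 1)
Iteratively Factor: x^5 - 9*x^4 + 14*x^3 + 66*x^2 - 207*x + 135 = (x - 1)*(x^4 - 8*x^3 + 6*x^2 + 72*x - 135) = (x - 3)*(x - 1)*(x^3 - 5*x^2 - 9*x + 45) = (x - 3)*(x - 1)*(x + 3)*(x^2 - 8*x + 15) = (x - 3)^2*(x - 1)*(x + 3)*(x - 5)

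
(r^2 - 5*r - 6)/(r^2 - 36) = (r + 1)/(r + 6)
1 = 1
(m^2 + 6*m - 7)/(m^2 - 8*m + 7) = (m + 7)/(m - 7)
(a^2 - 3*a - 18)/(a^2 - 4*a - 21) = (a - 6)/(a - 7)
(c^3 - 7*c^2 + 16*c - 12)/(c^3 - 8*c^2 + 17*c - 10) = (c^2 - 5*c + 6)/(c^2 - 6*c + 5)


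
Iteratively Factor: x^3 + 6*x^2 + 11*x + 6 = (x + 1)*(x^2 + 5*x + 6) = (x + 1)*(x + 2)*(x + 3)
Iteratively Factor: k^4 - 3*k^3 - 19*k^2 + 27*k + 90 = (k - 3)*(k^3 - 19*k - 30) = (k - 5)*(k - 3)*(k^2 + 5*k + 6) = (k - 5)*(k - 3)*(k + 3)*(k + 2)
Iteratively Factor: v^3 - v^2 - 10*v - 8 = (v + 2)*(v^2 - 3*v - 4) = (v + 1)*(v + 2)*(v - 4)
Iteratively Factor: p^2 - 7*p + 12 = (p - 3)*(p - 4)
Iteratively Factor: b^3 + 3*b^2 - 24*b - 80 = (b + 4)*(b^2 - b - 20) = (b - 5)*(b + 4)*(b + 4)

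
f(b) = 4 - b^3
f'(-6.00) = -108.00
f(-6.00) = 220.00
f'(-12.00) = -432.00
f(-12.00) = 1732.00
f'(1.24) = -4.61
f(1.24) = 2.09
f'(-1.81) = -9.83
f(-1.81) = 9.93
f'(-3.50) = -36.75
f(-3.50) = 46.88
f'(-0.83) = -2.07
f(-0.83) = 4.57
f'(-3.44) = -35.50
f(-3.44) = 44.71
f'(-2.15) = -13.87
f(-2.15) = 13.94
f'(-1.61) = -7.78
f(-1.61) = 8.17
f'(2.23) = -14.92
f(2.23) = -7.09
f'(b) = -3*b^2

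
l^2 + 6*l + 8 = (l + 2)*(l + 4)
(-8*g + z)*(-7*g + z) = 56*g^2 - 15*g*z + z^2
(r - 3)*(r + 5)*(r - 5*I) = r^3 + 2*r^2 - 5*I*r^2 - 15*r - 10*I*r + 75*I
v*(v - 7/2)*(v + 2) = v^3 - 3*v^2/2 - 7*v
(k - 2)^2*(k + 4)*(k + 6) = k^4 + 6*k^3 - 12*k^2 - 56*k + 96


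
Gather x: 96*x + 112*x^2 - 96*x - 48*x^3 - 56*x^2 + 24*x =-48*x^3 + 56*x^2 + 24*x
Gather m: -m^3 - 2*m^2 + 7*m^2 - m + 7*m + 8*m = -m^3 + 5*m^2 + 14*m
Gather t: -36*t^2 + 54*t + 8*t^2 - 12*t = -28*t^2 + 42*t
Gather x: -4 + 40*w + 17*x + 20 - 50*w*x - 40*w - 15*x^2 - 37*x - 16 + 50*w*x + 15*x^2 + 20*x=0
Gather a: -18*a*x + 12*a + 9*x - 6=a*(12 - 18*x) + 9*x - 6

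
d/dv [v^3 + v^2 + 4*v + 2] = 3*v^2 + 2*v + 4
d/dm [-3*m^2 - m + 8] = -6*m - 1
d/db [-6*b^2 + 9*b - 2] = 9 - 12*b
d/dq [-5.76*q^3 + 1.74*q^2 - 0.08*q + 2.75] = -17.28*q^2 + 3.48*q - 0.08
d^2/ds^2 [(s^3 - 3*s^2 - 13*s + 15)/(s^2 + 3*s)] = 10/s^3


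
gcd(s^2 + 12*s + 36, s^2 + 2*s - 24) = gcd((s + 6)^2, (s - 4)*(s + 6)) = s + 6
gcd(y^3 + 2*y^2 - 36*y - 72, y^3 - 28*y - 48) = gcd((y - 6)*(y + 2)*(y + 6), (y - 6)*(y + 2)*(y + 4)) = y^2 - 4*y - 12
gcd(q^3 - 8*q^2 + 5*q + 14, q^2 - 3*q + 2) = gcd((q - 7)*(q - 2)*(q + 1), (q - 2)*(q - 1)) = q - 2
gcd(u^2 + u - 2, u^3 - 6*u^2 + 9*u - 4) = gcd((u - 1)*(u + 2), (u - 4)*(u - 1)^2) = u - 1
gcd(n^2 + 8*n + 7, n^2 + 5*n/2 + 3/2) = n + 1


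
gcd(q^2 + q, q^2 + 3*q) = q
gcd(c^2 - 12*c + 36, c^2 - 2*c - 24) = c - 6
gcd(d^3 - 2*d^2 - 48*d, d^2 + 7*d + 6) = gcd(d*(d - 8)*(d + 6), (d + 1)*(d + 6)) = d + 6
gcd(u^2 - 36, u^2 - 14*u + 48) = u - 6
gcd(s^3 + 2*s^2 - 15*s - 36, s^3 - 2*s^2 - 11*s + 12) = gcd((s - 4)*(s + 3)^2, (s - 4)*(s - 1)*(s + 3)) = s^2 - s - 12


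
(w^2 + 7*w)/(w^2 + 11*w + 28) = w/(w + 4)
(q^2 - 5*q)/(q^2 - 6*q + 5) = q/(q - 1)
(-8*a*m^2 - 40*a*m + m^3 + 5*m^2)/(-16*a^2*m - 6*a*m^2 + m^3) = (m + 5)/(2*a + m)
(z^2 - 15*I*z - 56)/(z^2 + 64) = (z - 7*I)/(z + 8*I)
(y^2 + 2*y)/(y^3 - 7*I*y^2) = (y + 2)/(y*(y - 7*I))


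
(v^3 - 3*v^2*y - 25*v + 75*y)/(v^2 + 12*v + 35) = (v^2 - 3*v*y - 5*v + 15*y)/(v + 7)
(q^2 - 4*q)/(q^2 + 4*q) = (q - 4)/(q + 4)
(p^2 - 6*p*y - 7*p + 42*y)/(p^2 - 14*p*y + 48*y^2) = (7 - p)/(-p + 8*y)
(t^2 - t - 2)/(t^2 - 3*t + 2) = (t + 1)/(t - 1)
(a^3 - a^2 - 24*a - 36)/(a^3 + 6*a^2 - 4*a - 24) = (a^2 - 3*a - 18)/(a^2 + 4*a - 12)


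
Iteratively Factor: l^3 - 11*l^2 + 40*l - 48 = (l - 4)*(l^2 - 7*l + 12) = (l - 4)^2*(l - 3)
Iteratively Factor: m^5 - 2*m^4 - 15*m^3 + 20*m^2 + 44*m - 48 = (m + 2)*(m^4 - 4*m^3 - 7*m^2 + 34*m - 24) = (m - 2)*(m + 2)*(m^3 - 2*m^2 - 11*m + 12) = (m - 2)*(m - 1)*(m + 2)*(m^2 - m - 12) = (m - 2)*(m - 1)*(m + 2)*(m + 3)*(m - 4)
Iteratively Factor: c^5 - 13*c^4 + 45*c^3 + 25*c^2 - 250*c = (c)*(c^4 - 13*c^3 + 45*c^2 + 25*c - 250) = c*(c - 5)*(c^3 - 8*c^2 + 5*c + 50) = c*(c - 5)^2*(c^2 - 3*c - 10) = c*(c - 5)^2*(c + 2)*(c - 5)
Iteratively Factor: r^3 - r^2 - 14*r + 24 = (r + 4)*(r^2 - 5*r + 6) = (r - 2)*(r + 4)*(r - 3)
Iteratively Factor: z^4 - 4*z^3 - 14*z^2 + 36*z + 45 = (z + 3)*(z^3 - 7*z^2 + 7*z + 15) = (z + 1)*(z + 3)*(z^2 - 8*z + 15) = (z - 3)*(z + 1)*(z + 3)*(z - 5)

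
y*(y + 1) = y^2 + y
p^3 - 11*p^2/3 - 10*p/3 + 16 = (p - 3)*(p - 8/3)*(p + 2)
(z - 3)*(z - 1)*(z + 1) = z^3 - 3*z^2 - z + 3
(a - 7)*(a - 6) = a^2 - 13*a + 42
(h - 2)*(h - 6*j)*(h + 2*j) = h^3 - 4*h^2*j - 2*h^2 - 12*h*j^2 + 8*h*j + 24*j^2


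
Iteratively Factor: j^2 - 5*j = (j - 5)*(j)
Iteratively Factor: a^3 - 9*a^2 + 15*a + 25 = (a - 5)*(a^2 - 4*a - 5) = (a - 5)^2*(a + 1)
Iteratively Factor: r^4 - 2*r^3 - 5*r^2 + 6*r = (r + 2)*(r^3 - 4*r^2 + 3*r) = (r - 1)*(r + 2)*(r^2 - 3*r) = r*(r - 1)*(r + 2)*(r - 3)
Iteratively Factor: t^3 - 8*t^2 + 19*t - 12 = (t - 1)*(t^2 - 7*t + 12) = (t - 4)*(t - 1)*(t - 3)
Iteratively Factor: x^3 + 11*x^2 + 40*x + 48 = (x + 3)*(x^2 + 8*x + 16) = (x + 3)*(x + 4)*(x + 4)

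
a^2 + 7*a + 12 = (a + 3)*(a + 4)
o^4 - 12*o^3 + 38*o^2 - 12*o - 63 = (o - 7)*(o - 3)^2*(o + 1)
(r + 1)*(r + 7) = r^2 + 8*r + 7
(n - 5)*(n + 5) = n^2 - 25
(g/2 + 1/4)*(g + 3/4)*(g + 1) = g^3/2 + 9*g^2/8 + 13*g/16 + 3/16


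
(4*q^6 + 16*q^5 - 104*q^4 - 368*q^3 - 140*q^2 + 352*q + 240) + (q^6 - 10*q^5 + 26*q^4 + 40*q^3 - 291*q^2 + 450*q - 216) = 5*q^6 + 6*q^5 - 78*q^4 - 328*q^3 - 431*q^2 + 802*q + 24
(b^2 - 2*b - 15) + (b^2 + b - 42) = 2*b^2 - b - 57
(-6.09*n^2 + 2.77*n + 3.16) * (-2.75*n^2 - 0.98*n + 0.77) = 16.7475*n^4 - 1.6493*n^3 - 16.0939*n^2 - 0.9639*n + 2.4332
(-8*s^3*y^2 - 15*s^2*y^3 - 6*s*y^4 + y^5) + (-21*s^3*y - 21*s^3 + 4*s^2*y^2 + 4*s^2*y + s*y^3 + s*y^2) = -8*s^3*y^2 - 21*s^3*y - 21*s^3 - 15*s^2*y^3 + 4*s^2*y^2 + 4*s^2*y - 6*s*y^4 + s*y^3 + s*y^2 + y^5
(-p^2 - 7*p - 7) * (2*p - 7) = -2*p^3 - 7*p^2 + 35*p + 49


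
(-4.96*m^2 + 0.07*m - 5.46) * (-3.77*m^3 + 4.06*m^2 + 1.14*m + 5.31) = 18.6992*m^5 - 20.4015*m^4 + 15.214*m^3 - 48.4254*m^2 - 5.8527*m - 28.9926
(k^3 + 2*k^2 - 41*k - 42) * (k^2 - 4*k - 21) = k^5 - 2*k^4 - 70*k^3 + 80*k^2 + 1029*k + 882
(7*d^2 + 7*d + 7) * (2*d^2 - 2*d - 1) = 14*d^4 - 7*d^2 - 21*d - 7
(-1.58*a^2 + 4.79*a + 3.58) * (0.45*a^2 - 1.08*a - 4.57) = -0.711*a^4 + 3.8619*a^3 + 3.6584*a^2 - 25.7567*a - 16.3606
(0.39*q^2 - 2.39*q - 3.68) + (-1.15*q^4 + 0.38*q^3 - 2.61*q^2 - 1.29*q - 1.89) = -1.15*q^4 + 0.38*q^3 - 2.22*q^2 - 3.68*q - 5.57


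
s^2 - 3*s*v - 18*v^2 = (s - 6*v)*(s + 3*v)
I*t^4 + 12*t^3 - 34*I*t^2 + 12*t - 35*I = (t - 7*I)*(t - 5*I)*(t + I)*(I*t + 1)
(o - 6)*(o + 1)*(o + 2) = o^3 - 3*o^2 - 16*o - 12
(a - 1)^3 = a^3 - 3*a^2 + 3*a - 1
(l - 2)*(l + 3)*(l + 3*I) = l^3 + l^2 + 3*I*l^2 - 6*l + 3*I*l - 18*I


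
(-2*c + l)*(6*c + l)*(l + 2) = -12*c^2*l - 24*c^2 + 4*c*l^2 + 8*c*l + l^3 + 2*l^2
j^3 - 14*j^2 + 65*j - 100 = (j - 5)^2*(j - 4)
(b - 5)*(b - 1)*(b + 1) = b^3 - 5*b^2 - b + 5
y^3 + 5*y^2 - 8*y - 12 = (y - 2)*(y + 1)*(y + 6)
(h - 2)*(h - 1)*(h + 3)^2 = h^4 + 3*h^3 - 7*h^2 - 15*h + 18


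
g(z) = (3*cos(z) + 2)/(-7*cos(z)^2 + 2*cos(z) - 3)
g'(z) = (-14*sin(z)*cos(z) + 2*sin(z))*(3*cos(z) + 2)/(-7*cos(z)^2 + 2*cos(z) - 3)^2 - 3*sin(z)/(-7*cos(z)^2 + 2*cos(z) - 3) = (-21*cos(z)^2 - 28*cos(z) + 13)*sin(z)/(7*sin(z)^2 + 2*cos(z) - 10)^2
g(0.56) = -0.72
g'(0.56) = -0.34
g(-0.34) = -0.66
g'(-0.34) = 0.20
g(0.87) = -0.85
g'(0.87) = -0.49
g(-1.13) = -0.96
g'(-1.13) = 0.21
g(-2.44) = 0.03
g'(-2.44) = -0.19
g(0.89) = -0.86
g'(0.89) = -0.49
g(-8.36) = -0.10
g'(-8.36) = -0.60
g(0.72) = -0.78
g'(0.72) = -0.44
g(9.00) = 0.07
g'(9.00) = 0.08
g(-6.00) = -0.65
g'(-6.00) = -0.16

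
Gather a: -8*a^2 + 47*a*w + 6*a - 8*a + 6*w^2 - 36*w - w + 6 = -8*a^2 + a*(47*w - 2) + 6*w^2 - 37*w + 6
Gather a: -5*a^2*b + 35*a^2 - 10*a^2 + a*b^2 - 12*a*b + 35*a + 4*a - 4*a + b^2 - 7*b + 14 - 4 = a^2*(25 - 5*b) + a*(b^2 - 12*b + 35) + b^2 - 7*b + 10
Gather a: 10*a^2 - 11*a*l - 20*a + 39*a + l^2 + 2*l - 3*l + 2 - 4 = 10*a^2 + a*(19 - 11*l) + l^2 - l - 2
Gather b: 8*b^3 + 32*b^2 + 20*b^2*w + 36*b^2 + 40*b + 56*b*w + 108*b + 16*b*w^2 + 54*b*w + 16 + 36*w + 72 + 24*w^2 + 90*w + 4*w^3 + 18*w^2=8*b^3 + b^2*(20*w + 68) + b*(16*w^2 + 110*w + 148) + 4*w^3 + 42*w^2 + 126*w + 88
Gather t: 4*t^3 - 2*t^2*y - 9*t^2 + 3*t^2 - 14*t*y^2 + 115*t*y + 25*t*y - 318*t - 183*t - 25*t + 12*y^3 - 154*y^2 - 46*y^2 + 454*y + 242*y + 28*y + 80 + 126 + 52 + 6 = 4*t^3 + t^2*(-2*y - 6) + t*(-14*y^2 + 140*y - 526) + 12*y^3 - 200*y^2 + 724*y + 264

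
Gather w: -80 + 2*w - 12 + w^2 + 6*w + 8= w^2 + 8*w - 84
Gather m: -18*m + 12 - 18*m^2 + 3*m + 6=-18*m^2 - 15*m + 18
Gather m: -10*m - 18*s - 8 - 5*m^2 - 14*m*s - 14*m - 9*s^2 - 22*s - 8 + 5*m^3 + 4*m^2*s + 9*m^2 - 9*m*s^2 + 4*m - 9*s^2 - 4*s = 5*m^3 + m^2*(4*s + 4) + m*(-9*s^2 - 14*s - 20) - 18*s^2 - 44*s - 16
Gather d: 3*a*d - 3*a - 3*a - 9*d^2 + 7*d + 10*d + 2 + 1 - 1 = -6*a - 9*d^2 + d*(3*a + 17) + 2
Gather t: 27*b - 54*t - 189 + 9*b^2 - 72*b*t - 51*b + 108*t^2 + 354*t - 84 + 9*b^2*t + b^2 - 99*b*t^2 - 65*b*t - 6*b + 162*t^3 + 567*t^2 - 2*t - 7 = 10*b^2 - 30*b + 162*t^3 + t^2*(675 - 99*b) + t*(9*b^2 - 137*b + 298) - 280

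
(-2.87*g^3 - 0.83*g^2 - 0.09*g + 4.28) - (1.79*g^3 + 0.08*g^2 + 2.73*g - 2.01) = -4.66*g^3 - 0.91*g^2 - 2.82*g + 6.29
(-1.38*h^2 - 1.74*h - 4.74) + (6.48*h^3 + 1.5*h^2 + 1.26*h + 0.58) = 6.48*h^3 + 0.12*h^2 - 0.48*h - 4.16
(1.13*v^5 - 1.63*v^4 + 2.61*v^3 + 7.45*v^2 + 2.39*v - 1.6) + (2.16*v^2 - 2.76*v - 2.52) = 1.13*v^5 - 1.63*v^4 + 2.61*v^3 + 9.61*v^2 - 0.37*v - 4.12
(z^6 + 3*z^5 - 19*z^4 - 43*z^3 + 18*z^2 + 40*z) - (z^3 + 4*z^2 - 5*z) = z^6 + 3*z^5 - 19*z^4 - 44*z^3 + 14*z^2 + 45*z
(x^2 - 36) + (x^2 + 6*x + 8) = 2*x^2 + 6*x - 28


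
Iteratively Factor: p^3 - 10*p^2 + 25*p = (p)*(p^2 - 10*p + 25) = p*(p - 5)*(p - 5)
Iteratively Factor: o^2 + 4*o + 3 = (o + 3)*(o + 1)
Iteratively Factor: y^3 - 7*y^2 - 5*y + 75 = (y - 5)*(y^2 - 2*y - 15) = (y - 5)^2*(y + 3)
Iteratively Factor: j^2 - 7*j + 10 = (j - 2)*(j - 5)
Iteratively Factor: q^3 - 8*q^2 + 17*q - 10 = (q - 1)*(q^2 - 7*q + 10) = (q - 5)*(q - 1)*(q - 2)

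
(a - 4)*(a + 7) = a^2 + 3*a - 28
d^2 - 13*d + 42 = (d - 7)*(d - 6)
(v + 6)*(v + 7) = v^2 + 13*v + 42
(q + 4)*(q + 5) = q^2 + 9*q + 20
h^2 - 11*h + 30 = (h - 6)*(h - 5)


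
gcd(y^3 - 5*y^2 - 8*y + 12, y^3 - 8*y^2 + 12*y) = y - 6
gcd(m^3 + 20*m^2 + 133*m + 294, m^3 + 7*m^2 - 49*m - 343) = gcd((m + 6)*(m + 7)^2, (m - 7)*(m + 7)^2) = m^2 + 14*m + 49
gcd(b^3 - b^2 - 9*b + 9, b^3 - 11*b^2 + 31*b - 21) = b^2 - 4*b + 3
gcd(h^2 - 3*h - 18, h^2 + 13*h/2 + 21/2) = h + 3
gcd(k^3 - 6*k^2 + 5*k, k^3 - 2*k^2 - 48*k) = k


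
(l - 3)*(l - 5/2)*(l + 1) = l^3 - 9*l^2/2 + 2*l + 15/2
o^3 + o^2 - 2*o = o*(o - 1)*(o + 2)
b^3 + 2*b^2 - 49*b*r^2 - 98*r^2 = (b + 2)*(b - 7*r)*(b + 7*r)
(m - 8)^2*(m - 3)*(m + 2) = m^4 - 17*m^3 + 74*m^2 + 32*m - 384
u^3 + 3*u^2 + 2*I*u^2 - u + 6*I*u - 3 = (u + 3)*(u + I)^2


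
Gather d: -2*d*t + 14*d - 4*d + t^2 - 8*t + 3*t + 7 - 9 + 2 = d*(10 - 2*t) + t^2 - 5*t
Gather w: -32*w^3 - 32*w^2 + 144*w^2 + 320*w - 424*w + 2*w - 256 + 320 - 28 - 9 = -32*w^3 + 112*w^2 - 102*w + 27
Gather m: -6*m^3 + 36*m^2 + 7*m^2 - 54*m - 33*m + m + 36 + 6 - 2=-6*m^3 + 43*m^2 - 86*m + 40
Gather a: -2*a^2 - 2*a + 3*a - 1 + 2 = -2*a^2 + a + 1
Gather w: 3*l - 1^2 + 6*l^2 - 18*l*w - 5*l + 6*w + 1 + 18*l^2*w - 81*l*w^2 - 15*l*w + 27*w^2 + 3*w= 6*l^2 - 2*l + w^2*(27 - 81*l) + w*(18*l^2 - 33*l + 9)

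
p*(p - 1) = p^2 - p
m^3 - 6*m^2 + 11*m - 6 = (m - 3)*(m - 2)*(m - 1)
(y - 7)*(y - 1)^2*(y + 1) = y^4 - 8*y^3 + 6*y^2 + 8*y - 7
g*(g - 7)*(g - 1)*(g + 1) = g^4 - 7*g^3 - g^2 + 7*g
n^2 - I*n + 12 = (n - 4*I)*(n + 3*I)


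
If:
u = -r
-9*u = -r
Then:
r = 0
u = 0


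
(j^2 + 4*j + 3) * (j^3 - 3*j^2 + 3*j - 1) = j^5 + j^4 - 6*j^3 + 2*j^2 + 5*j - 3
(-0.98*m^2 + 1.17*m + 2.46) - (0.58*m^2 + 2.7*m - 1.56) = -1.56*m^2 - 1.53*m + 4.02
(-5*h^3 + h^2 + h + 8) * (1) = -5*h^3 + h^2 + h + 8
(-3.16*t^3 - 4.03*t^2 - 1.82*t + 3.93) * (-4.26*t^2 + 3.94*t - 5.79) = 13.4616*t^5 + 4.7174*t^4 + 10.1714*t^3 - 0.578900000000001*t^2 + 26.022*t - 22.7547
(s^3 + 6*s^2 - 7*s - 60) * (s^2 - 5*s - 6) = s^5 + s^4 - 43*s^3 - 61*s^2 + 342*s + 360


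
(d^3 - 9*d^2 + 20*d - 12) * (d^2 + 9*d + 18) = d^5 - 43*d^3 + 6*d^2 + 252*d - 216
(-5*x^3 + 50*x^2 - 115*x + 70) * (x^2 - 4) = -5*x^5 + 50*x^4 - 95*x^3 - 130*x^2 + 460*x - 280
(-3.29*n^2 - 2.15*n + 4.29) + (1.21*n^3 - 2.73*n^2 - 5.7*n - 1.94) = 1.21*n^3 - 6.02*n^2 - 7.85*n + 2.35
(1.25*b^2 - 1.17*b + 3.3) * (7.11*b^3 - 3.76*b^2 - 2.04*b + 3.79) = 8.8875*b^5 - 13.0187*b^4 + 25.3122*b^3 - 5.2837*b^2 - 11.1663*b + 12.507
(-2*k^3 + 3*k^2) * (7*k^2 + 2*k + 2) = -14*k^5 + 17*k^4 + 2*k^3 + 6*k^2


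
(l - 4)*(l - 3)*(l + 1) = l^3 - 6*l^2 + 5*l + 12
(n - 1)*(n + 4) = n^2 + 3*n - 4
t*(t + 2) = t^2 + 2*t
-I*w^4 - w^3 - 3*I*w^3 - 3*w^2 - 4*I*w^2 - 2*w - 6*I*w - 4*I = (w + 2)*(w - 2*I)*(w + I)*(-I*w - I)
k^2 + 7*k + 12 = (k + 3)*(k + 4)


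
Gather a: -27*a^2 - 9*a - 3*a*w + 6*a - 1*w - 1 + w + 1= -27*a^2 + a*(-3*w - 3)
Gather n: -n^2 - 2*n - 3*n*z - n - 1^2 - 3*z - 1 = -n^2 + n*(-3*z - 3) - 3*z - 2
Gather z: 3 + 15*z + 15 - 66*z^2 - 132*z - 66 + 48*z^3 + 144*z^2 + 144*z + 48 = 48*z^3 + 78*z^2 + 27*z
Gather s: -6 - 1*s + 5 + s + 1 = 0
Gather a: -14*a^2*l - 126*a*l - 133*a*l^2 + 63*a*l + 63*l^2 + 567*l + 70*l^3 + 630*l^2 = -14*a^2*l + a*(-133*l^2 - 63*l) + 70*l^3 + 693*l^2 + 567*l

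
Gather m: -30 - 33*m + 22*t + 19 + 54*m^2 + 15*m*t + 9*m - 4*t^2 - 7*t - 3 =54*m^2 + m*(15*t - 24) - 4*t^2 + 15*t - 14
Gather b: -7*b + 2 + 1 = 3 - 7*b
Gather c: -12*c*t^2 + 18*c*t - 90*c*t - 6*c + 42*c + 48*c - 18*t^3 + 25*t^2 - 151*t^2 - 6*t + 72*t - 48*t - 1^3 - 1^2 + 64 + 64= c*(-12*t^2 - 72*t + 84) - 18*t^3 - 126*t^2 + 18*t + 126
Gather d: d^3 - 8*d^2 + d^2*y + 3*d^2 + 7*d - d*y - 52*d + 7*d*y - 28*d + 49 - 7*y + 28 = d^3 + d^2*(y - 5) + d*(6*y - 73) - 7*y + 77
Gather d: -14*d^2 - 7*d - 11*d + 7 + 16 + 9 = -14*d^2 - 18*d + 32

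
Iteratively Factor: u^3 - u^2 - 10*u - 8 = (u + 2)*(u^2 - 3*u - 4) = (u + 1)*(u + 2)*(u - 4)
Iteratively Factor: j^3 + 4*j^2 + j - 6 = (j - 1)*(j^2 + 5*j + 6) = (j - 1)*(j + 2)*(j + 3)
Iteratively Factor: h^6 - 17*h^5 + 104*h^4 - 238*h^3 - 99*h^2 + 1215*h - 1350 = (h - 3)*(h^5 - 14*h^4 + 62*h^3 - 52*h^2 - 255*h + 450) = (h - 5)*(h - 3)*(h^4 - 9*h^3 + 17*h^2 + 33*h - 90) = (h - 5)*(h - 3)^2*(h^3 - 6*h^2 - h + 30) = (h - 5)^2*(h - 3)^2*(h^2 - h - 6) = (h - 5)^2*(h - 3)^3*(h + 2)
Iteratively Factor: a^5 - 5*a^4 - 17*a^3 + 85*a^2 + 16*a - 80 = (a - 5)*(a^4 - 17*a^2 + 16) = (a - 5)*(a - 1)*(a^3 + a^2 - 16*a - 16) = (a - 5)*(a - 1)*(a + 4)*(a^2 - 3*a - 4) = (a - 5)*(a - 4)*(a - 1)*(a + 4)*(a + 1)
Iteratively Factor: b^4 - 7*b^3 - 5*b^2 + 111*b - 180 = (b + 4)*(b^3 - 11*b^2 + 39*b - 45) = (b - 5)*(b + 4)*(b^2 - 6*b + 9) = (b - 5)*(b - 3)*(b + 4)*(b - 3)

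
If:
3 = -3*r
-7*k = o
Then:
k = -o/7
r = -1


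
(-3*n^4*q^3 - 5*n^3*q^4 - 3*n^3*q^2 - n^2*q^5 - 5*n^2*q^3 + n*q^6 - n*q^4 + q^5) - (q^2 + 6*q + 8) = -3*n^4*q^3 - 5*n^3*q^4 - 3*n^3*q^2 - n^2*q^5 - 5*n^2*q^3 + n*q^6 - n*q^4 + q^5 - q^2 - 6*q - 8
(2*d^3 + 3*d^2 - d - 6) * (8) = 16*d^3 + 24*d^2 - 8*d - 48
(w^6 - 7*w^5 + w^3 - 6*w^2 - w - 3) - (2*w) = w^6 - 7*w^5 + w^3 - 6*w^2 - 3*w - 3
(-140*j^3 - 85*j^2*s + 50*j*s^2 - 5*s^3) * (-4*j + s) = 560*j^4 + 200*j^3*s - 285*j^2*s^2 + 70*j*s^3 - 5*s^4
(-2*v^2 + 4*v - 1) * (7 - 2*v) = 4*v^3 - 22*v^2 + 30*v - 7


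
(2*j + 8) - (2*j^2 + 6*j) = -2*j^2 - 4*j + 8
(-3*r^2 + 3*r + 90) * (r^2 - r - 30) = -3*r^4 + 6*r^3 + 177*r^2 - 180*r - 2700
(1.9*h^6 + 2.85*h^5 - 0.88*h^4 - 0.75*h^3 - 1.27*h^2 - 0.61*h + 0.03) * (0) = 0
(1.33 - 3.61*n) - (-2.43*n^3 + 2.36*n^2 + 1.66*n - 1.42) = 2.43*n^3 - 2.36*n^2 - 5.27*n + 2.75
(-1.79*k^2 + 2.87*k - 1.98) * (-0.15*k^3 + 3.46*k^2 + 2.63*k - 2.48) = 0.2685*k^5 - 6.6239*k^4 + 5.5195*k^3 + 5.1365*k^2 - 12.325*k + 4.9104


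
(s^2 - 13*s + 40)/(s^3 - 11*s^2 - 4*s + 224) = (s - 5)/(s^2 - 3*s - 28)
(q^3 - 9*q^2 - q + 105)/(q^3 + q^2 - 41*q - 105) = (q - 5)/(q + 5)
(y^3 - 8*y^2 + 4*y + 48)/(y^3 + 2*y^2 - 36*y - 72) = (y - 4)/(y + 6)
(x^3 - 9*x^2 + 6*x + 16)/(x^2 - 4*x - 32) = (x^2 - x - 2)/(x + 4)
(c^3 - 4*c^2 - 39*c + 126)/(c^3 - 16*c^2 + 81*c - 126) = (c + 6)/(c - 6)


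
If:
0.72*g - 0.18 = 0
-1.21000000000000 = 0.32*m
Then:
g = 0.25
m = -3.78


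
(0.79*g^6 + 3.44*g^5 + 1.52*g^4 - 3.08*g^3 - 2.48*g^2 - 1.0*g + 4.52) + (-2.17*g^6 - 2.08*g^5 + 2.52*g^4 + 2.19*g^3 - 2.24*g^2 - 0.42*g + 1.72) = -1.38*g^6 + 1.36*g^5 + 4.04*g^4 - 0.89*g^3 - 4.72*g^2 - 1.42*g + 6.24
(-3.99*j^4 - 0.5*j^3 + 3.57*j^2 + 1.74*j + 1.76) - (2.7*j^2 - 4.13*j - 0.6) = -3.99*j^4 - 0.5*j^3 + 0.87*j^2 + 5.87*j + 2.36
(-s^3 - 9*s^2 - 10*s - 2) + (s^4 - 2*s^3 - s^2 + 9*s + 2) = s^4 - 3*s^3 - 10*s^2 - s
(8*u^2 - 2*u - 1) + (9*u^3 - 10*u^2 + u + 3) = 9*u^3 - 2*u^2 - u + 2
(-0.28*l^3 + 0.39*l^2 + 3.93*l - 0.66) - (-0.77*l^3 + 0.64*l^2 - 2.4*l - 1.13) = 0.49*l^3 - 0.25*l^2 + 6.33*l + 0.47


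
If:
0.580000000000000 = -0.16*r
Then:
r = -3.62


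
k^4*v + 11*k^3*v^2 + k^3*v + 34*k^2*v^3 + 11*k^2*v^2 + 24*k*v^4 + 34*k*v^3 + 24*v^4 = (k + v)*(k + 4*v)*(k + 6*v)*(k*v + v)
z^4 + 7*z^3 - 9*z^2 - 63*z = z*(z - 3)*(z + 3)*(z + 7)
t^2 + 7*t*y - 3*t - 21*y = (t - 3)*(t + 7*y)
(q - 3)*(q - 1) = q^2 - 4*q + 3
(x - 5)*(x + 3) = x^2 - 2*x - 15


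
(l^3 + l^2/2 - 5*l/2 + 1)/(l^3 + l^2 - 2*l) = (l - 1/2)/l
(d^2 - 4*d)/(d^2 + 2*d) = (d - 4)/(d + 2)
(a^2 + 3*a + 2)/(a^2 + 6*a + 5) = (a + 2)/(a + 5)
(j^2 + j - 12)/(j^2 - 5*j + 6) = (j + 4)/(j - 2)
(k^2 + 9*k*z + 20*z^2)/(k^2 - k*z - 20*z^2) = (-k - 5*z)/(-k + 5*z)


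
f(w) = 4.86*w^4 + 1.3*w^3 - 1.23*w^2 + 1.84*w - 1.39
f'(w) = 19.44*w^3 + 3.9*w^2 - 2.46*w + 1.84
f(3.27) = 592.61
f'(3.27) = 715.23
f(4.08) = 1420.65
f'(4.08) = 1377.04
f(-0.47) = -2.42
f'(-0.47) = 1.84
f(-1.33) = 6.14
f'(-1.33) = -33.72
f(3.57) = 838.07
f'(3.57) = 927.27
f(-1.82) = 36.67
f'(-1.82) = -97.96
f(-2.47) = 147.87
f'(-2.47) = -261.24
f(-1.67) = 23.85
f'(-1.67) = -73.72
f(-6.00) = 5961.05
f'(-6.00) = -4042.04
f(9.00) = 32749.70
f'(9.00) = 14467.36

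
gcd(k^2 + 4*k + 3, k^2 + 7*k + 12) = k + 3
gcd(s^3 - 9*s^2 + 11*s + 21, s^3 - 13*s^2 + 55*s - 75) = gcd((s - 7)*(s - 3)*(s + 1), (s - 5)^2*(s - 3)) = s - 3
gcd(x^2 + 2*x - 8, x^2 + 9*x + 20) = x + 4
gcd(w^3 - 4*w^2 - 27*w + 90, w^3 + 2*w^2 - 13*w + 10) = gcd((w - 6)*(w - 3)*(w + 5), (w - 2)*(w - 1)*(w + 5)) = w + 5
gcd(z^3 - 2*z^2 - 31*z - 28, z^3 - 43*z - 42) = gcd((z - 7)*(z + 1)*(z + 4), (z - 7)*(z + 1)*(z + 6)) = z^2 - 6*z - 7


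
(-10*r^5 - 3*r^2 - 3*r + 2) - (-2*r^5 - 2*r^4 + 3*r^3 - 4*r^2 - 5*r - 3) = -8*r^5 + 2*r^4 - 3*r^3 + r^2 + 2*r + 5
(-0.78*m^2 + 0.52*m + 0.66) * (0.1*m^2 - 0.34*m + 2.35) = -0.078*m^4 + 0.3172*m^3 - 1.9438*m^2 + 0.9976*m + 1.551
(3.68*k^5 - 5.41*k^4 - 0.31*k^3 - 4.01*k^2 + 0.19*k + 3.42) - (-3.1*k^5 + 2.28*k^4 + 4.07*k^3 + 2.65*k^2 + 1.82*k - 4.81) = 6.78*k^5 - 7.69*k^4 - 4.38*k^3 - 6.66*k^2 - 1.63*k + 8.23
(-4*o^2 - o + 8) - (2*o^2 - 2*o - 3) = -6*o^2 + o + 11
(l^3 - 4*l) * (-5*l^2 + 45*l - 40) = -5*l^5 + 45*l^4 - 20*l^3 - 180*l^2 + 160*l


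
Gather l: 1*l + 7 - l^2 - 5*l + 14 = -l^2 - 4*l + 21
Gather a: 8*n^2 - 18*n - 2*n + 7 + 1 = 8*n^2 - 20*n + 8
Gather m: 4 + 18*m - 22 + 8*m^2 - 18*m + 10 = 8*m^2 - 8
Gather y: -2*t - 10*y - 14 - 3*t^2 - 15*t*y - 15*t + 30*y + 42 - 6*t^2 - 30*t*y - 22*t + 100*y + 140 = -9*t^2 - 39*t + y*(120 - 45*t) + 168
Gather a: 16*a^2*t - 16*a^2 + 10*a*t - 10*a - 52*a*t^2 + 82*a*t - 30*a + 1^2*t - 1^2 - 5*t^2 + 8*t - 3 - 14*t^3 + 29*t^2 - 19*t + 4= a^2*(16*t - 16) + a*(-52*t^2 + 92*t - 40) - 14*t^3 + 24*t^2 - 10*t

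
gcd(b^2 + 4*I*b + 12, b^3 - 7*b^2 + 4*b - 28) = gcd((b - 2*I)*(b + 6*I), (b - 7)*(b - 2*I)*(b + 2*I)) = b - 2*I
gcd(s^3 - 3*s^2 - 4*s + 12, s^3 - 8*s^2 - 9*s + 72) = s - 3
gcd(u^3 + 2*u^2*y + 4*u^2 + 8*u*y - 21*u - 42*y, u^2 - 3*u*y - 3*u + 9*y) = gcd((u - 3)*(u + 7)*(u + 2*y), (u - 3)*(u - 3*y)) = u - 3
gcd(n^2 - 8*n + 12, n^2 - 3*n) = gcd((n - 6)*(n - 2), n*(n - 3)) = 1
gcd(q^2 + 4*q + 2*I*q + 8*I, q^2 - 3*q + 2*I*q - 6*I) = q + 2*I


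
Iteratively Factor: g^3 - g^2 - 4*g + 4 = (g - 1)*(g^2 - 4) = (g - 2)*(g - 1)*(g + 2)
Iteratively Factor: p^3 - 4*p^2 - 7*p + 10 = (p + 2)*(p^2 - 6*p + 5) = (p - 1)*(p + 2)*(p - 5)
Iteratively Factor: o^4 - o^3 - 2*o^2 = (o - 2)*(o^3 + o^2) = o*(o - 2)*(o^2 + o) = o*(o - 2)*(o + 1)*(o)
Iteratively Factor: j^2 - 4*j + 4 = (j - 2)*(j - 2)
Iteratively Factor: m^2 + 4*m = (m + 4)*(m)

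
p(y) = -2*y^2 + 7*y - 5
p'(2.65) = -3.60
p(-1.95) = -26.26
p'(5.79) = -16.16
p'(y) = 7 - 4*y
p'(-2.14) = 15.56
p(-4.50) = -77.00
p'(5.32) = -14.28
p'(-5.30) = 28.20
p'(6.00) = -17.00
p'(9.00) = -29.00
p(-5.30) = -98.28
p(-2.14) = -29.14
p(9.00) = -104.00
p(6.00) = -35.00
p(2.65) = -0.50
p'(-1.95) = 14.80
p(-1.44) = -19.23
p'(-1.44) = 12.76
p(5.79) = -31.52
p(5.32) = -24.36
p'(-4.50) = 25.00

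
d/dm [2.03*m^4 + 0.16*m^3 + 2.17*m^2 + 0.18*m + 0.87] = 8.12*m^3 + 0.48*m^2 + 4.34*m + 0.18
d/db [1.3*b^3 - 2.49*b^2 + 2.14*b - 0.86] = 3.9*b^2 - 4.98*b + 2.14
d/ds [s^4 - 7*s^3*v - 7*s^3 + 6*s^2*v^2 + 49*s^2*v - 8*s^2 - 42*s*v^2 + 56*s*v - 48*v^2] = 4*s^3 - 21*s^2*v - 21*s^2 + 12*s*v^2 + 98*s*v - 16*s - 42*v^2 + 56*v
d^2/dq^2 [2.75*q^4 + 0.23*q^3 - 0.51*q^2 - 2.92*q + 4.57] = 33.0*q^2 + 1.38*q - 1.02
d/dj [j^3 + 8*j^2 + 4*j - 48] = 3*j^2 + 16*j + 4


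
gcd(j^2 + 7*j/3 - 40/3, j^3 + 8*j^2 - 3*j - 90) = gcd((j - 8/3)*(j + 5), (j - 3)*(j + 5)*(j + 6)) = j + 5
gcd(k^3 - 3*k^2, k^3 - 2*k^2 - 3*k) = k^2 - 3*k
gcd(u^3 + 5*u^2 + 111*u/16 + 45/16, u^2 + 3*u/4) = u + 3/4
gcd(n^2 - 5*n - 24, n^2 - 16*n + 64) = n - 8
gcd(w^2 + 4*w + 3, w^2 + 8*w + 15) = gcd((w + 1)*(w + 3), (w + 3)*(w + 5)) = w + 3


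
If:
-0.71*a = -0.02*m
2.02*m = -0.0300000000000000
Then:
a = -0.00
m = -0.01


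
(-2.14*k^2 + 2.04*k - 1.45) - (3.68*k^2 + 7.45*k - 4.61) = -5.82*k^2 - 5.41*k + 3.16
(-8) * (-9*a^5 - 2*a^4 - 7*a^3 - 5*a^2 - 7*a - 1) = 72*a^5 + 16*a^4 + 56*a^3 + 40*a^2 + 56*a + 8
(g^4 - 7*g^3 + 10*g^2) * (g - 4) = g^5 - 11*g^4 + 38*g^3 - 40*g^2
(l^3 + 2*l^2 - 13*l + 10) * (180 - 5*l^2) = -5*l^5 - 10*l^4 + 245*l^3 + 310*l^2 - 2340*l + 1800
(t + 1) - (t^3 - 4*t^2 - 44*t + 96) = -t^3 + 4*t^2 + 45*t - 95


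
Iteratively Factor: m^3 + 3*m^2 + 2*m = (m + 2)*(m^2 + m) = m*(m + 2)*(m + 1)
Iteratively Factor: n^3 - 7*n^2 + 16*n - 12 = (n - 2)*(n^2 - 5*n + 6) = (n - 3)*(n - 2)*(n - 2)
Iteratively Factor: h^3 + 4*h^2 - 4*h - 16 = (h + 4)*(h^2 - 4) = (h + 2)*(h + 4)*(h - 2)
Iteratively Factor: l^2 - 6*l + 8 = (l - 2)*(l - 4)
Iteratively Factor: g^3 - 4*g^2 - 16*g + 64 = (g - 4)*(g^2 - 16) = (g - 4)^2*(g + 4)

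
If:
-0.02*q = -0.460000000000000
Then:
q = 23.00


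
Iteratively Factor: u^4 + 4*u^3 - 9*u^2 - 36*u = (u + 4)*(u^3 - 9*u) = (u + 3)*(u + 4)*(u^2 - 3*u) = (u - 3)*(u + 3)*(u + 4)*(u)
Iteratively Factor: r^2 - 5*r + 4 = (r - 1)*(r - 4)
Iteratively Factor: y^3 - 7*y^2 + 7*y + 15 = (y - 3)*(y^2 - 4*y - 5) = (y - 5)*(y - 3)*(y + 1)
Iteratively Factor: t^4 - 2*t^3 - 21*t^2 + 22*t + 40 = (t + 1)*(t^3 - 3*t^2 - 18*t + 40) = (t + 1)*(t + 4)*(t^2 - 7*t + 10) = (t - 5)*(t + 1)*(t + 4)*(t - 2)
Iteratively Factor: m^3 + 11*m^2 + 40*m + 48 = (m + 3)*(m^2 + 8*m + 16) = (m + 3)*(m + 4)*(m + 4)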